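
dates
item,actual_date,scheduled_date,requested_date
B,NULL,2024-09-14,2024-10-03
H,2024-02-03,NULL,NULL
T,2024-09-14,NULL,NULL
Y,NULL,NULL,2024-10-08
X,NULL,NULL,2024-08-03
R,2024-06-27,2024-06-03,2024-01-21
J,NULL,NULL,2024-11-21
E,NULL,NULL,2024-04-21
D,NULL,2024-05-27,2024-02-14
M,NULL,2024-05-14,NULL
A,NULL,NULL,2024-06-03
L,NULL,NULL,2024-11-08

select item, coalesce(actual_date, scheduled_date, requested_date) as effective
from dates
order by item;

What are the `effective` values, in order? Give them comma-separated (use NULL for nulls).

2024-06-03, 2024-09-14, 2024-05-27, 2024-04-21, 2024-02-03, 2024-11-21, 2024-11-08, 2024-05-14, 2024-06-27, 2024-09-14, 2024-08-03, 2024-10-08

item=A: actual_date=NULL, scheduled_date=NULL, requested_date=2024-06-03 → 2024-06-03
item=B: actual_date=NULL, scheduled_date=2024-09-14 → 2024-09-14
item=D: actual_date=NULL, scheduled_date=2024-05-27 → 2024-05-27
item=E: actual_date=NULL, scheduled_date=NULL, requested_date=2024-04-21 → 2024-04-21
item=H: actual_date=2024-02-03 → 2024-02-03
item=J: actual_date=NULL, scheduled_date=NULL, requested_date=2024-11-21 → 2024-11-21
item=L: actual_date=NULL, scheduled_date=NULL, requested_date=2024-11-08 → 2024-11-08
item=M: actual_date=NULL, scheduled_date=2024-05-14 → 2024-05-14
item=R: actual_date=2024-06-27 → 2024-06-27
item=T: actual_date=2024-09-14 → 2024-09-14
item=X: actual_date=NULL, scheduled_date=NULL, requested_date=2024-08-03 → 2024-08-03
item=Y: actual_date=NULL, scheduled_date=NULL, requested_date=2024-10-08 → 2024-10-08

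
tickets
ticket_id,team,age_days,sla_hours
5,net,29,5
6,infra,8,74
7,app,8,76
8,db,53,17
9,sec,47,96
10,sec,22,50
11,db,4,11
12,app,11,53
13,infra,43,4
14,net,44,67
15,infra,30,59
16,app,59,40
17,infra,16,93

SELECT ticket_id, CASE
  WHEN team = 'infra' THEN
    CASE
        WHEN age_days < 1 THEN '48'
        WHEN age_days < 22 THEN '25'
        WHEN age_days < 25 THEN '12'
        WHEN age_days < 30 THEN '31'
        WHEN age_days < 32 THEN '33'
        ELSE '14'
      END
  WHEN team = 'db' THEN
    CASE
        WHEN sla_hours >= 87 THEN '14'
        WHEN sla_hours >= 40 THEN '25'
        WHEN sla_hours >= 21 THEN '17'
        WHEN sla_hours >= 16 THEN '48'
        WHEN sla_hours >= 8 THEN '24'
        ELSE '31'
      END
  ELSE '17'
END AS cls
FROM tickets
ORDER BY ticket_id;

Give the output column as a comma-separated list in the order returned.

ticket_id=5: team='net' → outer ELSE → 17
ticket_id=6: team='infra' → inner[age_days < 22] → 25
ticket_id=7: team='app' → outer ELSE → 17
ticket_id=8: team='db' → inner[sla_hours >= 16] → 48
ticket_id=9: team='sec' → outer ELSE → 17
ticket_id=10: team='sec' → outer ELSE → 17
ticket_id=11: team='db' → inner[sla_hours >= 8] → 24
ticket_id=12: team='app' → outer ELSE → 17
ticket_id=13: team='infra' → inner[ELSE] → 14
ticket_id=14: team='net' → outer ELSE → 17
ticket_id=15: team='infra' → inner[age_days < 32] → 33
ticket_id=16: team='app' → outer ELSE → 17
ticket_id=17: team='infra' → inner[age_days < 22] → 25

17, 25, 17, 48, 17, 17, 24, 17, 14, 17, 33, 17, 25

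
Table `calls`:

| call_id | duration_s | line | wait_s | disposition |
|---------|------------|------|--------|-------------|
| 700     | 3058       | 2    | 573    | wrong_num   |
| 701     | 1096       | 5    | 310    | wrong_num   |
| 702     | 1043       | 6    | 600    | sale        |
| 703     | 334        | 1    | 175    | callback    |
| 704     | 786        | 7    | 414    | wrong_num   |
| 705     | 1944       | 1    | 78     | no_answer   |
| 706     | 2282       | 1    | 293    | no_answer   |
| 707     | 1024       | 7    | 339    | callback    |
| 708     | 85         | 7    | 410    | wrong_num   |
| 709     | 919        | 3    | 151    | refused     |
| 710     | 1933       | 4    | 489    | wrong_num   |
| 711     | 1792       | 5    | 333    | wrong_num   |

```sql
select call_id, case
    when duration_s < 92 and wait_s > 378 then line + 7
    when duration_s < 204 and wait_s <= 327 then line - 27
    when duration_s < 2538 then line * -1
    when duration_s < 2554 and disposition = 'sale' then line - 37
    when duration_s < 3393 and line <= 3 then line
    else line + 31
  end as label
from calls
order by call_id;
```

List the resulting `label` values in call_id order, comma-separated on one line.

call_id=700: duration_s < 3393 and line <= 3 → 2
call_id=701: duration_s < 2538 → -5
call_id=702: duration_s < 2538 → -6
call_id=703: duration_s < 2538 → -1
call_id=704: duration_s < 2538 → -7
call_id=705: duration_s < 2538 → -1
call_id=706: duration_s < 2538 → -1
call_id=707: duration_s < 2538 → -7
call_id=708: duration_s < 92 and wait_s > 378 → 14
call_id=709: duration_s < 2538 → -3
call_id=710: duration_s < 2538 → -4
call_id=711: duration_s < 2538 → -5

2, -5, -6, -1, -7, -1, -1, -7, 14, -3, -4, -5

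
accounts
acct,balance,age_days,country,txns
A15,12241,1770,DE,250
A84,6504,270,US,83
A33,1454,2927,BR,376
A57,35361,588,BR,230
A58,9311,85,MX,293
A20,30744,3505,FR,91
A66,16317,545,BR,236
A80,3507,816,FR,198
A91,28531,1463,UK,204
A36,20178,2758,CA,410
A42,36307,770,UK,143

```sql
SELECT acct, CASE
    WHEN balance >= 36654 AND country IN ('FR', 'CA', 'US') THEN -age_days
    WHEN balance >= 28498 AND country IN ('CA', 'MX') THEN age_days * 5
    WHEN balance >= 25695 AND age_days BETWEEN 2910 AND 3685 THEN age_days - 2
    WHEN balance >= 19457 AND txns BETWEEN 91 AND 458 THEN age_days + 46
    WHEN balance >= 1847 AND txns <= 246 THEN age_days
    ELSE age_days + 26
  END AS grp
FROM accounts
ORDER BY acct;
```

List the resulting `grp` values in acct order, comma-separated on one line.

1796, 3503, 2953, 2804, 816, 634, 111, 545, 816, 270, 1509

acct=A15: ELSE → 1796
acct=A20: balance >= 25695 AND age_days BETWEEN 2910 AND 3685 → 3503
acct=A33: ELSE → 2953
acct=A36: balance >= 19457 AND txns BETWEEN 91 AND 458 → 2804
acct=A42: balance >= 19457 AND txns BETWEEN 91 AND 458 → 816
acct=A57: balance >= 19457 AND txns BETWEEN 91 AND 458 → 634
acct=A58: ELSE → 111
acct=A66: balance >= 1847 AND txns <= 246 → 545
acct=A80: balance >= 1847 AND txns <= 246 → 816
acct=A84: balance >= 1847 AND txns <= 246 → 270
acct=A91: balance >= 19457 AND txns BETWEEN 91 AND 458 → 1509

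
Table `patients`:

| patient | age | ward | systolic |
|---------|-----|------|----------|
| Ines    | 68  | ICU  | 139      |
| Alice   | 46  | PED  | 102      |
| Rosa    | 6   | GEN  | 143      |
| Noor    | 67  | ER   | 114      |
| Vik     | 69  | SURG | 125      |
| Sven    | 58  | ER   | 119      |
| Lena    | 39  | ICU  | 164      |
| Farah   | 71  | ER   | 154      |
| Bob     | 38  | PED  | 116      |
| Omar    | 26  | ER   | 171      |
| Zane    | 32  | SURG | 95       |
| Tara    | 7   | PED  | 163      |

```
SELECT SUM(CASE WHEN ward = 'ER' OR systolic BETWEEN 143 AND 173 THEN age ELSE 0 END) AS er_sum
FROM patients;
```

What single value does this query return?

274

patient=Ines: ✗
patient=Alice: ✗
patient=Rosa: ✓ → 6
patient=Noor: ✓ → 67
patient=Vik: ✗
patient=Sven: ✓ → 58
patient=Lena: ✓ → 39
patient=Farah: ✓ → 71
patient=Bob: ✗
patient=Omar: ✓ → 26
patient=Zane: ✗
patient=Tara: ✓ → 7
er_sum = 6 + 67 + 58 + 39 + 71 + 26 + 7 = 274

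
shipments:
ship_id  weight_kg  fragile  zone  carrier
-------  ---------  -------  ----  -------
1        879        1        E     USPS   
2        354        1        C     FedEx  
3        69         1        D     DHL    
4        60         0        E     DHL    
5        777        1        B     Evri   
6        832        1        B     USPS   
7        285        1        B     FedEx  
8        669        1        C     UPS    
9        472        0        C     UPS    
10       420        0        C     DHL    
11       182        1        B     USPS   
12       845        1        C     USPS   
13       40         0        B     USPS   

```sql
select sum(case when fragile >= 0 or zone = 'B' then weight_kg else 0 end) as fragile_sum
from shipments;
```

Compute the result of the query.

5884

ship_id=1: ✓ → 879
ship_id=2: ✓ → 354
ship_id=3: ✓ → 69
ship_id=4: ✓ → 60
ship_id=5: ✓ → 777
ship_id=6: ✓ → 832
ship_id=7: ✓ → 285
ship_id=8: ✓ → 669
ship_id=9: ✓ → 472
ship_id=10: ✓ → 420
ship_id=11: ✓ → 182
ship_id=12: ✓ → 845
ship_id=13: ✓ → 40
fragile_sum = 879 + 354 + 69 + 60 + 777 + 832 + 285 + 669 + 472 + 420 + 182 + 845 + 40 = 5884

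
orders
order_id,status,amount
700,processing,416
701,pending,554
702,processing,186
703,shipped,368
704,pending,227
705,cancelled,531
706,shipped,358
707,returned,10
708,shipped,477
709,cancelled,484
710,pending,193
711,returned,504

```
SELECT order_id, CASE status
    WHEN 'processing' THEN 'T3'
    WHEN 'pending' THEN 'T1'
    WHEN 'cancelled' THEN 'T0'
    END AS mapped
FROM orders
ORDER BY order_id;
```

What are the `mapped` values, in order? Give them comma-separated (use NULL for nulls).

order_id=700: status='processing' → T3
order_id=701: status='pending' → T1
order_id=702: status='processing' → T3
order_id=703: (no match → NULL) → NULL
order_id=704: status='pending' → T1
order_id=705: status='cancelled' → T0
order_id=706: (no match → NULL) → NULL
order_id=707: (no match → NULL) → NULL
order_id=708: (no match → NULL) → NULL
order_id=709: status='cancelled' → T0
order_id=710: status='pending' → T1
order_id=711: (no match → NULL) → NULL

T3, T1, T3, NULL, T1, T0, NULL, NULL, NULL, T0, T1, NULL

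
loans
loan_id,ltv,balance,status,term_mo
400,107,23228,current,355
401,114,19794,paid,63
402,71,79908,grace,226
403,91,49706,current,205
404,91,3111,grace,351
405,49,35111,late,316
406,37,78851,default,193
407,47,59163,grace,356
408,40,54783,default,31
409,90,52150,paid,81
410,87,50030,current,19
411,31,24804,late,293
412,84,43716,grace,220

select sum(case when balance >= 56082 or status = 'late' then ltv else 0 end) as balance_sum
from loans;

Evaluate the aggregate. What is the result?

235

loan_id=400: ✗
loan_id=401: ✗
loan_id=402: ✓ → 71
loan_id=403: ✗
loan_id=404: ✗
loan_id=405: ✓ → 49
loan_id=406: ✓ → 37
loan_id=407: ✓ → 47
loan_id=408: ✗
loan_id=409: ✗
loan_id=410: ✗
loan_id=411: ✓ → 31
loan_id=412: ✗
balance_sum = 71 + 49 + 37 + 47 + 31 = 235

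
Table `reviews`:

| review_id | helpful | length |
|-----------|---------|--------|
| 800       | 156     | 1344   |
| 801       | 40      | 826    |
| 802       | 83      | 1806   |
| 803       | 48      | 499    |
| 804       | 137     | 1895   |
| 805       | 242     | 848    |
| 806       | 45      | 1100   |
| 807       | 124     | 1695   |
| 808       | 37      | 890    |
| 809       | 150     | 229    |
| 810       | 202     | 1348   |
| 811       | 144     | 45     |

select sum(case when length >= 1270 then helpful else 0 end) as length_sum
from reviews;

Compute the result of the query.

702

review_id=800: ✓ → 156
review_id=801: ✗
review_id=802: ✓ → 83
review_id=803: ✗
review_id=804: ✓ → 137
review_id=805: ✗
review_id=806: ✗
review_id=807: ✓ → 124
review_id=808: ✗
review_id=809: ✗
review_id=810: ✓ → 202
review_id=811: ✗
length_sum = 156 + 83 + 137 + 124 + 202 = 702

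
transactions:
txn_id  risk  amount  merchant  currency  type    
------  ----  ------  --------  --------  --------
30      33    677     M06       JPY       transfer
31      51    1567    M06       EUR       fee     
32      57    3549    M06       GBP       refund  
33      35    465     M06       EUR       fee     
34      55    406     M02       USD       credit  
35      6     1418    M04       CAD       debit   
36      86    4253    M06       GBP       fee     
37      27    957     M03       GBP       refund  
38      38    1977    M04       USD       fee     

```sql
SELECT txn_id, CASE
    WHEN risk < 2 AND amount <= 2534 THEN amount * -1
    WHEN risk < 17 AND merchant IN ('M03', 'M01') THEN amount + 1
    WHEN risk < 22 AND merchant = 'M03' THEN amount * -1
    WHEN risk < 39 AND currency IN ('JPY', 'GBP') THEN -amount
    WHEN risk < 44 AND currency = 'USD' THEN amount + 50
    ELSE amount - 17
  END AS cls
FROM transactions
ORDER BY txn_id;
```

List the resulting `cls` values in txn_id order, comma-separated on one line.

-677, 1550, 3532, 448, 389, 1401, 4236, -957, 2027

txn_id=30: risk < 39 AND currency IN ('JPY', 'GBP') → -677
txn_id=31: ELSE → 1550
txn_id=32: ELSE → 3532
txn_id=33: ELSE → 448
txn_id=34: ELSE → 389
txn_id=35: ELSE → 1401
txn_id=36: ELSE → 4236
txn_id=37: risk < 39 AND currency IN ('JPY', 'GBP') → -957
txn_id=38: risk < 44 AND currency = 'USD' → 2027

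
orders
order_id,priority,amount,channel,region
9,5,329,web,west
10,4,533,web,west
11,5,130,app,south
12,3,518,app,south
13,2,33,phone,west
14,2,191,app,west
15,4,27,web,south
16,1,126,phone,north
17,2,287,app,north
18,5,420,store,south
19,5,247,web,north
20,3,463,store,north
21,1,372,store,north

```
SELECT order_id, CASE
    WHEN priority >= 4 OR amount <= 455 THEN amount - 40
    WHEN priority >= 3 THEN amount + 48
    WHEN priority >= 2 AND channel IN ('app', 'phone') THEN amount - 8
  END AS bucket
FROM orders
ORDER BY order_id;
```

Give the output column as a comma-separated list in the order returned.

order_id=9: priority >= 4 OR amount <= 455 → 289
order_id=10: priority >= 4 OR amount <= 455 → 493
order_id=11: priority >= 4 OR amount <= 455 → 90
order_id=12: priority >= 3 → 566
order_id=13: priority >= 4 OR amount <= 455 → -7
order_id=14: priority >= 4 OR amount <= 455 → 151
order_id=15: priority >= 4 OR amount <= 455 → -13
order_id=16: priority >= 4 OR amount <= 455 → 86
order_id=17: priority >= 4 OR amount <= 455 → 247
order_id=18: priority >= 4 OR amount <= 455 → 380
order_id=19: priority >= 4 OR amount <= 455 → 207
order_id=20: priority >= 3 → 511
order_id=21: priority >= 4 OR amount <= 455 → 332

289, 493, 90, 566, -7, 151, -13, 86, 247, 380, 207, 511, 332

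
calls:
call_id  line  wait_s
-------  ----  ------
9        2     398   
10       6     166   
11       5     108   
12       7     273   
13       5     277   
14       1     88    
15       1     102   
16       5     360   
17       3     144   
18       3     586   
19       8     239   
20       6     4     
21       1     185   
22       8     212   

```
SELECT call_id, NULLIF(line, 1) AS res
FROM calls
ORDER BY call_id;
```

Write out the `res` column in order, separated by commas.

2, 6, 5, 7, 5, NULL, NULL, 5, 3, 3, 8, 6, NULL, 8

call_id=9: line=2 vs 1: differ → 2
call_id=10: line=6 vs 1: differ → 6
call_id=11: line=5 vs 1: differ → 5
call_id=12: line=7 vs 1: differ → 7
call_id=13: line=5 vs 1: differ → 5
call_id=14: line=1 vs 1: equal → NULL
call_id=15: line=1 vs 1: equal → NULL
call_id=16: line=5 vs 1: differ → 5
call_id=17: line=3 vs 1: differ → 3
call_id=18: line=3 vs 1: differ → 3
call_id=19: line=8 vs 1: differ → 8
call_id=20: line=6 vs 1: differ → 6
call_id=21: line=1 vs 1: equal → NULL
call_id=22: line=8 vs 1: differ → 8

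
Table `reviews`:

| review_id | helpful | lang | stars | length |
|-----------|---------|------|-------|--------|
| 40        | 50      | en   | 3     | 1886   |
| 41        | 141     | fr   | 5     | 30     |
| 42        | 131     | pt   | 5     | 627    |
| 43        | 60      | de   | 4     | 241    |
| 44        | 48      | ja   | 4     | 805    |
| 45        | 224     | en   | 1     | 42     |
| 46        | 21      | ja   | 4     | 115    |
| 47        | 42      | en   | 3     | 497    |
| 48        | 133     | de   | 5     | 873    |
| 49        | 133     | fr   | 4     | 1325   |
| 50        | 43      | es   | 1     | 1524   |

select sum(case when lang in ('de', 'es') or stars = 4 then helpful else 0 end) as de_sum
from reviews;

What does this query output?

review_id=40: ✗
review_id=41: ✗
review_id=42: ✗
review_id=43: ✓ → 60
review_id=44: ✓ → 48
review_id=45: ✗
review_id=46: ✓ → 21
review_id=47: ✗
review_id=48: ✓ → 133
review_id=49: ✓ → 133
review_id=50: ✓ → 43
de_sum = 60 + 48 + 21 + 133 + 133 + 43 = 438

438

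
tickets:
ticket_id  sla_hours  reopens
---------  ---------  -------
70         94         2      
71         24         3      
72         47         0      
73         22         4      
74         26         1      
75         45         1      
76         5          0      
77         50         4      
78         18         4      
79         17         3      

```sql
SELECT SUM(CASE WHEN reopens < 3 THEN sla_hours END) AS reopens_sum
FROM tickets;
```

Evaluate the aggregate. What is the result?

ticket_id=70: ✓ → 94
ticket_id=71: ✗
ticket_id=72: ✓ → 47
ticket_id=73: ✗
ticket_id=74: ✓ → 26
ticket_id=75: ✓ → 45
ticket_id=76: ✓ → 5
ticket_id=77: ✗
ticket_id=78: ✗
ticket_id=79: ✗
reopens_sum = 94 + 47 + 26 + 45 + 5 = 217

217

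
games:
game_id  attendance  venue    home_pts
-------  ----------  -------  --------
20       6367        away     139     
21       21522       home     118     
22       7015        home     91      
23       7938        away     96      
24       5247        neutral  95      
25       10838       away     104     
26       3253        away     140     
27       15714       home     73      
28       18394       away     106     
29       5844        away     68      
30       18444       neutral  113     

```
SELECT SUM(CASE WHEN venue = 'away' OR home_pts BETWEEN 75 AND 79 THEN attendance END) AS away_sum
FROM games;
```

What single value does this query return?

game_id=20: ✓ → 6367
game_id=21: ✗
game_id=22: ✗
game_id=23: ✓ → 7938
game_id=24: ✗
game_id=25: ✓ → 10838
game_id=26: ✓ → 3253
game_id=27: ✗
game_id=28: ✓ → 18394
game_id=29: ✓ → 5844
game_id=30: ✗
away_sum = 6367 + 7938 + 10838 + 3253 + 18394 + 5844 = 52634

52634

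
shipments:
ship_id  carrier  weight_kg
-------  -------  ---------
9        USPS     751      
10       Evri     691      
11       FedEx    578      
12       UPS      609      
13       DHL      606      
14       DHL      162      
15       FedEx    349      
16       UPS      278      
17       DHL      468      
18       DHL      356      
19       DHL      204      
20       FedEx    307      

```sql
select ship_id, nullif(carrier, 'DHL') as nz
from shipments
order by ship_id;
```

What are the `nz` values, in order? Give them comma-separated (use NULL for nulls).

USPS, Evri, FedEx, UPS, NULL, NULL, FedEx, UPS, NULL, NULL, NULL, FedEx

ship_id=9: carrier=USPS vs DHL: differ → USPS
ship_id=10: carrier=Evri vs DHL: differ → Evri
ship_id=11: carrier=FedEx vs DHL: differ → FedEx
ship_id=12: carrier=UPS vs DHL: differ → UPS
ship_id=13: carrier=DHL vs DHL: equal → NULL
ship_id=14: carrier=DHL vs DHL: equal → NULL
ship_id=15: carrier=FedEx vs DHL: differ → FedEx
ship_id=16: carrier=UPS vs DHL: differ → UPS
ship_id=17: carrier=DHL vs DHL: equal → NULL
ship_id=18: carrier=DHL vs DHL: equal → NULL
ship_id=19: carrier=DHL vs DHL: equal → NULL
ship_id=20: carrier=FedEx vs DHL: differ → FedEx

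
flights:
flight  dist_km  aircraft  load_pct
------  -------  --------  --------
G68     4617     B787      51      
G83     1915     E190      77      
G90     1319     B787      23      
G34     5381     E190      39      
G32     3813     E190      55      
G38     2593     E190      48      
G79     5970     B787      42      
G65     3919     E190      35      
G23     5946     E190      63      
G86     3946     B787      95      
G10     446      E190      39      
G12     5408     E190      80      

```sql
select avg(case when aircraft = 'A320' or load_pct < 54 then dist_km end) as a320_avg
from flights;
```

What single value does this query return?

flight=G68: ✓ → 4617
flight=G83: ✗
flight=G90: ✓ → 1319
flight=G34: ✓ → 5381
flight=G32: ✗
flight=G38: ✓ → 2593
flight=G79: ✓ → 5970
flight=G65: ✓ → 3919
flight=G23: ✗
flight=G86: ✗
flight=G10: ✓ → 446
flight=G12: ✗
a320_avg = (4617 + 1319 + 5381 + 2593 + 5970 + 3919 + 446) / 7 = 3463.5714285714

3463.5714285714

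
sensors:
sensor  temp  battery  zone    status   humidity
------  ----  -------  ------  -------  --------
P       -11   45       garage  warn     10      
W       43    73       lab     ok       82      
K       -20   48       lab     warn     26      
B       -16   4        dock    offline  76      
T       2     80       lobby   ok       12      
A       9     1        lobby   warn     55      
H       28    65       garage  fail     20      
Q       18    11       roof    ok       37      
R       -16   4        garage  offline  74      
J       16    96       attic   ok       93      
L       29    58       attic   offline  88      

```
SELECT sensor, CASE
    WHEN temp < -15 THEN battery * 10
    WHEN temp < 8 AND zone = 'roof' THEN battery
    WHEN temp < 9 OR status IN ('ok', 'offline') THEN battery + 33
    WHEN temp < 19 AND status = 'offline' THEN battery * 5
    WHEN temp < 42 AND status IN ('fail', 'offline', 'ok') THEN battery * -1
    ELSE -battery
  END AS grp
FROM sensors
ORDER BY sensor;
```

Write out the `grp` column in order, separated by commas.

sensor=A: ELSE → -1
sensor=B: temp < -15 → 40
sensor=H: temp < 42 AND status IN ('fail', 'offline', 'ok') → -65
sensor=J: temp < 9 OR status IN ('ok', 'offline') → 129
sensor=K: temp < -15 → 480
sensor=L: temp < 9 OR status IN ('ok', 'offline') → 91
sensor=P: temp < 9 OR status IN ('ok', 'offline') → 78
sensor=Q: temp < 9 OR status IN ('ok', 'offline') → 44
sensor=R: temp < -15 → 40
sensor=T: temp < 9 OR status IN ('ok', 'offline') → 113
sensor=W: temp < 9 OR status IN ('ok', 'offline') → 106

-1, 40, -65, 129, 480, 91, 78, 44, 40, 113, 106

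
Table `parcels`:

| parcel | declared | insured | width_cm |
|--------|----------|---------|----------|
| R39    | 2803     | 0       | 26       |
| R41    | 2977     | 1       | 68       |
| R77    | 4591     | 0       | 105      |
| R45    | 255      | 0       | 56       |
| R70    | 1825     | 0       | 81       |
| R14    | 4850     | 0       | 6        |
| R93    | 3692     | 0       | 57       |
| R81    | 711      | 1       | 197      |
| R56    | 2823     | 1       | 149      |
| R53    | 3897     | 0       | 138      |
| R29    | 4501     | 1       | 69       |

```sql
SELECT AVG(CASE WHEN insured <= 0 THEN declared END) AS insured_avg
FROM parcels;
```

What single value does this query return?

parcel=R39: ✓ → 2803
parcel=R41: ✗
parcel=R77: ✓ → 4591
parcel=R45: ✓ → 255
parcel=R70: ✓ → 1825
parcel=R14: ✓ → 4850
parcel=R93: ✓ → 3692
parcel=R81: ✗
parcel=R56: ✗
parcel=R53: ✓ → 3897
parcel=R29: ✗
insured_avg = (2803 + 4591 + 255 + 1825 + 4850 + 3692 + 3897) / 7 = 3130.4285714286

3130.4285714286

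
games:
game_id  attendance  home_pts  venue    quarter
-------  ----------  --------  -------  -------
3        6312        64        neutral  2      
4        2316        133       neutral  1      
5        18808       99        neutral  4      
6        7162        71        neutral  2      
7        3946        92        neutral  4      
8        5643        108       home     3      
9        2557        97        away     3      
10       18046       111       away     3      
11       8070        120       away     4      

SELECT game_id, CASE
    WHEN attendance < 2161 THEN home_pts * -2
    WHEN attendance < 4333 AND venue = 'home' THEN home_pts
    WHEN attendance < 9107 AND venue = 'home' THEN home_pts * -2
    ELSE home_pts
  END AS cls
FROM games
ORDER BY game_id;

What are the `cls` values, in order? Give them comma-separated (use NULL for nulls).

game_id=3: ELSE → 64
game_id=4: ELSE → 133
game_id=5: ELSE → 99
game_id=6: ELSE → 71
game_id=7: ELSE → 92
game_id=8: attendance < 9107 AND venue = 'home' → -216
game_id=9: ELSE → 97
game_id=10: ELSE → 111
game_id=11: ELSE → 120

64, 133, 99, 71, 92, -216, 97, 111, 120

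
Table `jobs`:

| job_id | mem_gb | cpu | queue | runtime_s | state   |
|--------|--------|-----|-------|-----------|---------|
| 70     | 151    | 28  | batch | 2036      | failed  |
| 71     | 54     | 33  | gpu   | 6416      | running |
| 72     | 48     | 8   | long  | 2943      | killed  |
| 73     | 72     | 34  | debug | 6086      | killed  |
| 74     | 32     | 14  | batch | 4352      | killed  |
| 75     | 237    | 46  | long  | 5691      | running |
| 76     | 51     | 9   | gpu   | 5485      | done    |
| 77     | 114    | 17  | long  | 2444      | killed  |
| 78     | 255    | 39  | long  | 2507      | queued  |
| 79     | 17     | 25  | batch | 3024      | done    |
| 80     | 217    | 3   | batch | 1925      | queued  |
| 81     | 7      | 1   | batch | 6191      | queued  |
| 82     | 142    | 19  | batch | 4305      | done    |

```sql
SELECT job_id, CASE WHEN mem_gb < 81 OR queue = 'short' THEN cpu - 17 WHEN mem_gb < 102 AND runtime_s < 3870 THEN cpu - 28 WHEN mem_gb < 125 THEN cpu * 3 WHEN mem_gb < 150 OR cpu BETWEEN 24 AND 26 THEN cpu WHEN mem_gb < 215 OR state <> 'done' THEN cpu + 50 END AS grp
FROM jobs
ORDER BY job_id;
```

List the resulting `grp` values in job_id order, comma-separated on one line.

78, 16, -9, 17, -3, 96, -8, 51, 89, 8, 53, -16, 19

job_id=70: mem_gb < 215 OR state <> 'done' → 78
job_id=71: mem_gb < 81 OR queue = 'short' → 16
job_id=72: mem_gb < 81 OR queue = 'short' → -9
job_id=73: mem_gb < 81 OR queue = 'short' → 17
job_id=74: mem_gb < 81 OR queue = 'short' → -3
job_id=75: mem_gb < 215 OR state <> 'done' → 96
job_id=76: mem_gb < 81 OR queue = 'short' → -8
job_id=77: mem_gb < 125 → 51
job_id=78: mem_gb < 215 OR state <> 'done' → 89
job_id=79: mem_gb < 81 OR queue = 'short' → 8
job_id=80: mem_gb < 215 OR state <> 'done' → 53
job_id=81: mem_gb < 81 OR queue = 'short' → -16
job_id=82: mem_gb < 150 OR cpu BETWEEN 24 AND 26 → 19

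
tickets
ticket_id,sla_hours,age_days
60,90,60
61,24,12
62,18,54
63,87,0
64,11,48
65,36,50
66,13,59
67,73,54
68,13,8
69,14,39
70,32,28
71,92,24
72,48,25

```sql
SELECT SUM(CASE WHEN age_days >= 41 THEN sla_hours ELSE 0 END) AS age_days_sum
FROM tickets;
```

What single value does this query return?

ticket_id=60: ✓ → 90
ticket_id=61: ✗
ticket_id=62: ✓ → 18
ticket_id=63: ✗
ticket_id=64: ✓ → 11
ticket_id=65: ✓ → 36
ticket_id=66: ✓ → 13
ticket_id=67: ✓ → 73
ticket_id=68: ✗
ticket_id=69: ✗
ticket_id=70: ✗
ticket_id=71: ✗
ticket_id=72: ✗
age_days_sum = 90 + 18 + 11 + 36 + 13 + 73 = 241

241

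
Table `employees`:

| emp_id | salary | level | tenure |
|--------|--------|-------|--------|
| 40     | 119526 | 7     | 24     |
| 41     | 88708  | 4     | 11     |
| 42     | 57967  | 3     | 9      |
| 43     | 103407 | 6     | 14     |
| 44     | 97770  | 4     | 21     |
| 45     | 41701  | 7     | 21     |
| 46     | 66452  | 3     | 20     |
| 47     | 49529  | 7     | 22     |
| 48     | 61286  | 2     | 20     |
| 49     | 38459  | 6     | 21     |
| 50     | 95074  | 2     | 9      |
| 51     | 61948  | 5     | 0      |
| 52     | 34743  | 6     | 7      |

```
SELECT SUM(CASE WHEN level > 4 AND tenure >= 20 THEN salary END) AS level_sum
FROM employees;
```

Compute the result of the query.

emp_id=40: ✓ → 119526
emp_id=41: ✗
emp_id=42: ✗
emp_id=43: ✗
emp_id=44: ✗
emp_id=45: ✓ → 41701
emp_id=46: ✗
emp_id=47: ✓ → 49529
emp_id=48: ✗
emp_id=49: ✓ → 38459
emp_id=50: ✗
emp_id=51: ✗
emp_id=52: ✗
level_sum = 119526 + 41701 + 49529 + 38459 = 249215

249215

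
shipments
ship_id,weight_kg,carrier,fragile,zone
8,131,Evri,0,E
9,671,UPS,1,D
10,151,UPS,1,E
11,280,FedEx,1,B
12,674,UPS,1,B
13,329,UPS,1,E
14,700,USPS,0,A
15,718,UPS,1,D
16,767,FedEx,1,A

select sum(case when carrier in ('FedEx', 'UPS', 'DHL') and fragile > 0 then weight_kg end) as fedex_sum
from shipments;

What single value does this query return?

3590

ship_id=8: ✗
ship_id=9: ✓ → 671
ship_id=10: ✓ → 151
ship_id=11: ✓ → 280
ship_id=12: ✓ → 674
ship_id=13: ✓ → 329
ship_id=14: ✗
ship_id=15: ✓ → 718
ship_id=16: ✓ → 767
fedex_sum = 671 + 151 + 280 + 674 + 329 + 718 + 767 = 3590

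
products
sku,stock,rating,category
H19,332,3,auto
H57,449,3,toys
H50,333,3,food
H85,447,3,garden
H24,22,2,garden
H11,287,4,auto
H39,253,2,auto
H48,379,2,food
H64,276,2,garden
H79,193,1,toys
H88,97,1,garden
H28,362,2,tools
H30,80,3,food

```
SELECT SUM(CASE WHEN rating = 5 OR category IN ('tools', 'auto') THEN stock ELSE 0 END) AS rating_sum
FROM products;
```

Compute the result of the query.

sku=H19: ✓ → 332
sku=H57: ✗
sku=H50: ✗
sku=H85: ✗
sku=H24: ✗
sku=H11: ✓ → 287
sku=H39: ✓ → 253
sku=H48: ✗
sku=H64: ✗
sku=H79: ✗
sku=H88: ✗
sku=H28: ✓ → 362
sku=H30: ✗
rating_sum = 332 + 287 + 253 + 362 = 1234

1234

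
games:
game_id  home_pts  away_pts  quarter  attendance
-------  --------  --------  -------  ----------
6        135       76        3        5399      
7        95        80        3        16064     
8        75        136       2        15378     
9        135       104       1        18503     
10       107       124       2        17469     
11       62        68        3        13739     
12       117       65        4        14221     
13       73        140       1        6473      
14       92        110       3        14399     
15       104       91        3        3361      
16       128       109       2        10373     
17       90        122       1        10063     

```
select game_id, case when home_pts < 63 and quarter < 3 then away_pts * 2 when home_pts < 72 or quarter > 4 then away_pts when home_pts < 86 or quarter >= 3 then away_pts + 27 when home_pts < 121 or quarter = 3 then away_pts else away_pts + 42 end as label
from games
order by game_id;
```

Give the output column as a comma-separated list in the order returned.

103, 107, 163, 146, 124, 68, 92, 167, 137, 118, 151, 122

game_id=6: home_pts < 86 or quarter >= 3 → 103
game_id=7: home_pts < 86 or quarter >= 3 → 107
game_id=8: home_pts < 86 or quarter >= 3 → 163
game_id=9: ELSE → 146
game_id=10: home_pts < 121 or quarter = 3 → 124
game_id=11: home_pts < 72 or quarter > 4 → 68
game_id=12: home_pts < 86 or quarter >= 3 → 92
game_id=13: home_pts < 86 or quarter >= 3 → 167
game_id=14: home_pts < 86 or quarter >= 3 → 137
game_id=15: home_pts < 86 or quarter >= 3 → 118
game_id=16: ELSE → 151
game_id=17: home_pts < 121 or quarter = 3 → 122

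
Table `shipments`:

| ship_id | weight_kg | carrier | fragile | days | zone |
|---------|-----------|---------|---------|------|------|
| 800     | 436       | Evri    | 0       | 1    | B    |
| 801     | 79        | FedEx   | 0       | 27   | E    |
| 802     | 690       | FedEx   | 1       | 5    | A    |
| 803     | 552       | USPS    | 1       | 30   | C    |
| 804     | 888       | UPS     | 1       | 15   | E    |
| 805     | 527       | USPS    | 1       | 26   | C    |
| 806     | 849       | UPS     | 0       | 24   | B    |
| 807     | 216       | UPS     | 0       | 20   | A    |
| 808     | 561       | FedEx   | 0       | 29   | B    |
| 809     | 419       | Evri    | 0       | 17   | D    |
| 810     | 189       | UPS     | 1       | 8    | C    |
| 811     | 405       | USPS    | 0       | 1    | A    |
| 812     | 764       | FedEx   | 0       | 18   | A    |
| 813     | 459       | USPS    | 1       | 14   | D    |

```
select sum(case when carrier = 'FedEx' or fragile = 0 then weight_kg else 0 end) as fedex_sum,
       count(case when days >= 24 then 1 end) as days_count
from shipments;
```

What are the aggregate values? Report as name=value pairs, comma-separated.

[fedex_sum: carrier = 'FedEx' or fragile = 0]
ship_id=800: ✓ → 436
ship_id=801: ✓ → 79
ship_id=802: ✓ → 690
ship_id=803: ✗
ship_id=804: ✗
ship_id=805: ✗
ship_id=806: ✓ → 849
ship_id=807: ✓ → 216
ship_id=808: ✓ → 561
ship_id=809: ✓ → 419
ship_id=810: ✗
ship_id=811: ✓ → 405
ship_id=812: ✓ → 764
ship_id=813: ✗
fedex_sum = 436 + 79 + 690 + 849 + 216 + 561 + 419 + 405 + 764 = 4419
—
[days_count: days >= 24]
ship_id=800: ✗
ship_id=801: ✓ → 1
ship_id=802: ✗
ship_id=803: ✓ → 1
ship_id=804: ✗
ship_id=805: ✓ → 1
ship_id=806: ✓ → 1
ship_id=807: ✗
ship_id=808: ✓ → 1
ship_id=809: ✗
ship_id=810: ✗
ship_id=811: ✗
ship_id=812: ✗
ship_id=813: ✗
days_count = COUNT(1, 1, 1, 1, 1) = 5

fedex_sum=4419, days_count=5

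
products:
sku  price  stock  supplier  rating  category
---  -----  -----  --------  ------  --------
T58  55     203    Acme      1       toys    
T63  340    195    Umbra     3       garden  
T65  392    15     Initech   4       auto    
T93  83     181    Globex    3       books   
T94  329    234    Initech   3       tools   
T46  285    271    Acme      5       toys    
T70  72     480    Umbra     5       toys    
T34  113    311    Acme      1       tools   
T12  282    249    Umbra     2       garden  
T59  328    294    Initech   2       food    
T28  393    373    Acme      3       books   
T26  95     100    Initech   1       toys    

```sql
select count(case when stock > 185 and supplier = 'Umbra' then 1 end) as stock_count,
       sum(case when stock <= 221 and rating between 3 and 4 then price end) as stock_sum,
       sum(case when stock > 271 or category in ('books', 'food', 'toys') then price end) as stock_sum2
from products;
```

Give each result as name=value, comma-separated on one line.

stock_count=3, stock_sum=815, stock_sum2=1424

[stock_count: stock > 185 and supplier = 'Umbra']
sku=T58: ✗
sku=T63: ✓ → 1
sku=T65: ✗
sku=T93: ✗
sku=T94: ✗
sku=T46: ✗
sku=T70: ✓ → 1
sku=T34: ✗
sku=T12: ✓ → 1
sku=T59: ✗
sku=T28: ✗
sku=T26: ✗
stock_count = COUNT(1, 1, 1) = 3
—
[stock_sum: stock <= 221 and rating between 3 and 4]
sku=T58: ✗
sku=T63: ✓ → 340
sku=T65: ✓ → 392
sku=T93: ✓ → 83
sku=T94: ✗
sku=T46: ✗
sku=T70: ✗
sku=T34: ✗
sku=T12: ✗
sku=T59: ✗
sku=T28: ✗
sku=T26: ✗
stock_sum = 340 + 392 + 83 = 815
—
[stock_sum2: stock > 271 or category in ('books', 'food', 'toys')]
sku=T58: ✓ → 55
sku=T63: ✗
sku=T65: ✗
sku=T93: ✓ → 83
sku=T94: ✗
sku=T46: ✓ → 285
sku=T70: ✓ → 72
sku=T34: ✓ → 113
sku=T12: ✗
sku=T59: ✓ → 328
sku=T28: ✓ → 393
sku=T26: ✓ → 95
stock_sum2 = 55 + 83 + 285 + 72 + 113 + 328 + 393 + 95 = 1424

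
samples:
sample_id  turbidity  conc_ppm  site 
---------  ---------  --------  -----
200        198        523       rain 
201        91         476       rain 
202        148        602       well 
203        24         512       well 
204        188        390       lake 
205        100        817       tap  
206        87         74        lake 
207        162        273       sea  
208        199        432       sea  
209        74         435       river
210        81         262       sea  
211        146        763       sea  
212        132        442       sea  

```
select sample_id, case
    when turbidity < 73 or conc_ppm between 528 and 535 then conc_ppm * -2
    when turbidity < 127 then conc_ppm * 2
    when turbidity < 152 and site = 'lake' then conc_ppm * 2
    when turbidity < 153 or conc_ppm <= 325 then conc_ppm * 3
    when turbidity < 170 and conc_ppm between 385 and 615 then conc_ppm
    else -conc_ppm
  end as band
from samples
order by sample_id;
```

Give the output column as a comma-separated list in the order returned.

-523, 952, 1806, -1024, -390, 1634, 148, 819, -432, 870, 524, 2289, 1326

sample_id=200: ELSE → -523
sample_id=201: turbidity < 127 → 952
sample_id=202: turbidity < 153 or conc_ppm <= 325 → 1806
sample_id=203: turbidity < 73 or conc_ppm between 528 and 535 → -1024
sample_id=204: ELSE → -390
sample_id=205: turbidity < 127 → 1634
sample_id=206: turbidity < 127 → 148
sample_id=207: turbidity < 153 or conc_ppm <= 325 → 819
sample_id=208: ELSE → -432
sample_id=209: turbidity < 127 → 870
sample_id=210: turbidity < 127 → 524
sample_id=211: turbidity < 153 or conc_ppm <= 325 → 2289
sample_id=212: turbidity < 153 or conc_ppm <= 325 → 1326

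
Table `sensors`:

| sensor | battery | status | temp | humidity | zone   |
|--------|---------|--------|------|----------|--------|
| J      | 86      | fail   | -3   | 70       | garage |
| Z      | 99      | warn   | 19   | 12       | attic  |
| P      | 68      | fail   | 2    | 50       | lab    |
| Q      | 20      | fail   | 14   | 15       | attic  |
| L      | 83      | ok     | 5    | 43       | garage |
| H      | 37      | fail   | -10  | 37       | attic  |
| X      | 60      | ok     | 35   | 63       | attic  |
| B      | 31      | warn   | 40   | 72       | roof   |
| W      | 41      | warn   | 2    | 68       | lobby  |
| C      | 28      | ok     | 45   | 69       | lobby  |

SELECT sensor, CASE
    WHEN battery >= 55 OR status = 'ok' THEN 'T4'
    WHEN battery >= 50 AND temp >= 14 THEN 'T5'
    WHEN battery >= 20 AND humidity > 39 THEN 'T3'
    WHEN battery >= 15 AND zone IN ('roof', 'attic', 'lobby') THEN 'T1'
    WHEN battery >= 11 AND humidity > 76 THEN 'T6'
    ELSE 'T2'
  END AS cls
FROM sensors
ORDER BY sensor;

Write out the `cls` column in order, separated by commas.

T3, T4, T1, T4, T4, T4, T1, T3, T4, T4

sensor=B: battery >= 20 AND humidity > 39 → T3
sensor=C: battery >= 55 OR status = 'ok' → T4
sensor=H: battery >= 15 AND zone IN ('roof', 'attic', 'lobby') → T1
sensor=J: battery >= 55 OR status = 'ok' → T4
sensor=L: battery >= 55 OR status = 'ok' → T4
sensor=P: battery >= 55 OR status = 'ok' → T4
sensor=Q: battery >= 15 AND zone IN ('roof', 'attic', 'lobby') → T1
sensor=W: battery >= 20 AND humidity > 39 → T3
sensor=X: battery >= 55 OR status = 'ok' → T4
sensor=Z: battery >= 55 OR status = 'ok' → T4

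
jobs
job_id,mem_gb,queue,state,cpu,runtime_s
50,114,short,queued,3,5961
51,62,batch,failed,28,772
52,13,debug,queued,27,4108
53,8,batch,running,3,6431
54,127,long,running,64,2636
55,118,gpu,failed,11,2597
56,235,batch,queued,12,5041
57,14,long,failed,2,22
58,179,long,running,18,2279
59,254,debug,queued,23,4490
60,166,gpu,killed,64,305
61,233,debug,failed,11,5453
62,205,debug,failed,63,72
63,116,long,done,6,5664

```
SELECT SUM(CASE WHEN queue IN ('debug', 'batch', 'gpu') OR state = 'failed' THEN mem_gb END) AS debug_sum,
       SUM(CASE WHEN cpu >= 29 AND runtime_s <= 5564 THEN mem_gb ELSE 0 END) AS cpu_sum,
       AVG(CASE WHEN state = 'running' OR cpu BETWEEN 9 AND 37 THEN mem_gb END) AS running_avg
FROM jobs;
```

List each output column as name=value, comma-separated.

debug_sum=1308, cpu_sum=498, running_avg=136.5555555556

[debug_sum: queue IN ('debug', 'batch', 'gpu') OR state = 'failed']
job_id=50: ✗
job_id=51: ✓ → 62
job_id=52: ✓ → 13
job_id=53: ✓ → 8
job_id=54: ✗
job_id=55: ✓ → 118
job_id=56: ✓ → 235
job_id=57: ✓ → 14
job_id=58: ✗
job_id=59: ✓ → 254
job_id=60: ✓ → 166
job_id=61: ✓ → 233
job_id=62: ✓ → 205
job_id=63: ✗
debug_sum = 62 + 13 + 8 + 118 + 235 + 14 + 254 + 166 + 233 + 205 = 1308
—
[cpu_sum: cpu >= 29 AND runtime_s <= 5564]
job_id=50: ✗
job_id=51: ✗
job_id=52: ✗
job_id=53: ✗
job_id=54: ✓ → 127
job_id=55: ✗
job_id=56: ✗
job_id=57: ✗
job_id=58: ✗
job_id=59: ✗
job_id=60: ✓ → 166
job_id=61: ✗
job_id=62: ✓ → 205
job_id=63: ✗
cpu_sum = 127 + 166 + 205 = 498
—
[running_avg: state = 'running' OR cpu BETWEEN 9 AND 37]
job_id=50: ✗
job_id=51: ✓ → 62
job_id=52: ✓ → 13
job_id=53: ✓ → 8
job_id=54: ✓ → 127
job_id=55: ✓ → 118
job_id=56: ✓ → 235
job_id=57: ✗
job_id=58: ✓ → 179
job_id=59: ✓ → 254
job_id=60: ✗
job_id=61: ✓ → 233
job_id=62: ✗
job_id=63: ✗
running_avg = (62 + 13 + 8 + 127 + 118 + 235 + 179 + 254 + 233) / 9 = 136.5555555556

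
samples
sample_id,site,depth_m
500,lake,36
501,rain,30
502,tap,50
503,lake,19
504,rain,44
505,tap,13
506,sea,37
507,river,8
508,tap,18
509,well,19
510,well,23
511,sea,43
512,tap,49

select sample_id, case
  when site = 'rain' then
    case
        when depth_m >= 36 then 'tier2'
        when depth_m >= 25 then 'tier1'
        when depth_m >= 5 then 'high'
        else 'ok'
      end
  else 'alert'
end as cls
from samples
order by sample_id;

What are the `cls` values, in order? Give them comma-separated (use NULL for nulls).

alert, tier1, alert, alert, tier2, alert, alert, alert, alert, alert, alert, alert, alert

sample_id=500: site='lake' → outer ELSE → alert
sample_id=501: site='rain' → inner[depth_m >= 25] → tier1
sample_id=502: site='tap' → outer ELSE → alert
sample_id=503: site='lake' → outer ELSE → alert
sample_id=504: site='rain' → inner[depth_m >= 36] → tier2
sample_id=505: site='tap' → outer ELSE → alert
sample_id=506: site='sea' → outer ELSE → alert
sample_id=507: site='river' → outer ELSE → alert
sample_id=508: site='tap' → outer ELSE → alert
sample_id=509: site='well' → outer ELSE → alert
sample_id=510: site='well' → outer ELSE → alert
sample_id=511: site='sea' → outer ELSE → alert
sample_id=512: site='tap' → outer ELSE → alert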